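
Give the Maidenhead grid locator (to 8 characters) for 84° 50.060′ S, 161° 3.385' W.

AA95ld39

Shift to the Maidenhead origin (180°W, 90°S): lon 18.94358, lat 5.16567.
Field (20°×10°, letters A–R): lon ⌊18.94358/20⌋ = 0 → A; lat ⌊5.16567/10⌋ = 0 → A.
Square (2°×1°, digits 0–9): lon ⌊18.94358/2⌋ = 9; lat ⌊5.16567/1⌋ = 5.
Subsquare (5′×2.5′, letters a–x): lon ⌊0.94358/0.0833333⌋ = 11 → l; lat ⌊0.16567/0.0416667⌋ = 3 → d.
Extended square (30″×15″, digits 0–9): lon ⌊0.02692/0.00833333⌋ = 3; lat ⌊0.04067/0.00416667⌋ = 9.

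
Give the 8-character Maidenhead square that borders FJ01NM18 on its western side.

FJ01nm08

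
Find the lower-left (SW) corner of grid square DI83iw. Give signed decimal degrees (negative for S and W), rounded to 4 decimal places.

Field D=3, I=8: +3·20° lon, +8·10° lat → SW at lon -120°, lat -10°.
Square 8, 3: +8·2° lon, +3·1° lat → SW at lon -104°, lat -7°.
Subsquare i=8, w=22: +8·0.0833333° lon, +22·0.0416667° lat → SW at lon -103.333°, lat -6.08333°.
latitude -6.0833, longitude -103.3333.

-6.0833, -103.3333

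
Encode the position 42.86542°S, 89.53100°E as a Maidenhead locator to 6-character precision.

Offset from 180°W / 90°S: lon 269.5310°, lat 47.1346°.
Field: lon ⌊269.5310/20⌋ = 13 → N; lat ⌊47.1346/10⌋ = 4 → E.
Square: lon ⌊9.5310/2⌋ = 4; lat ⌊7.1346/1⌋ = 7.
Subsquare: lon ⌊1.5310/0.0833333⌋ = 18 → s; lat ⌊0.1346/0.0416667⌋ = 3 → d.

NE47sd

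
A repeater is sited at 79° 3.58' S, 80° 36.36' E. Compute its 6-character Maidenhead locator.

NB00hw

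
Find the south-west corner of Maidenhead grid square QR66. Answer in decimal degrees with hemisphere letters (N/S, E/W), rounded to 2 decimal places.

86.00° N, 152.00° E

Field Q=16, R=17: +16·20° lon, +17·10° lat → SW at lon 140°, lat 80°.
Square 6, 6: +6·2° lon, +6·1° lat → SW at lon 152°, lat 86°.
latitude 86.00° N, longitude 152.00° E.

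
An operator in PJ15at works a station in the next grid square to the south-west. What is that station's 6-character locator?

PJ05xs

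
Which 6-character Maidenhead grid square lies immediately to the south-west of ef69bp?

EF69ao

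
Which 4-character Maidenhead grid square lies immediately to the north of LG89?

LH80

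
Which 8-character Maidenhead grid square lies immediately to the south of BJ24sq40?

BJ24sp49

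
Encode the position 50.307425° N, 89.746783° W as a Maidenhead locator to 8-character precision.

Shift to the Maidenhead origin (180°W, 90°S): lon 90.25322, lat 140.30742.
Field (20°×10°, letters A–R): 90.25322/20 → 4 → E, 140.30742/10 → 14 → O; chars EO.
Square (2°×1°, digits 0–9): 10.25322/2 → 5, 0.30742/1 → 0; chars 50.
Subsquare (5′×2.5′, letters a–x): 0.25322/0.0833333 → 3 → d, 0.30742/0.0416667 → 7 → h; chars dh.
Extended square (30″×15″, digits 0–9): 0.00322/0.00833333 → 0, 0.01576/0.00416667 → 3; chars 03.

EO50dh03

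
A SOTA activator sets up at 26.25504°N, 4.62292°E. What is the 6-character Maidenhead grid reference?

JL26hg

Offset from 180°W / 90°S: lon 184.6229°, lat 116.2550°.
Field: lon ⌊184.6229/20⌋ = 9 → J; lat ⌊116.2550/10⌋ = 11 → L.
Square: lon ⌊4.6229/2⌋ = 2; lat ⌊6.2550/1⌋ = 6.
Subsquare: lon ⌊0.6229/0.0833333⌋ = 7 → h; lat ⌊0.2550/0.0416667⌋ = 6 → g.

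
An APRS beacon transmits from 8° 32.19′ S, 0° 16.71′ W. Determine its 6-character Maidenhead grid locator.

II91ul

Shift to the Maidenhead origin (180°W, 90°S): lon 179.7215, lat 81.4635.
Field: lon ⌊179.7215/20⌋ = 8 → I; lat ⌊81.4635/10⌋ = 8 → I.
Square: lon ⌊19.7215/2⌋ = 9; lat ⌊1.4635/1⌋ = 1.
Subsquare: lon ⌊1.7215/0.0833333⌋ = 20 → u; lat ⌊0.4635/0.0416667⌋ = 11 → l.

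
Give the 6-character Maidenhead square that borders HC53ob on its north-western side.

HC53nc

Longitude subsquare o = 14; −1 → 13 = n.
Latitude subsquare b = 1; +1 → 2 = c.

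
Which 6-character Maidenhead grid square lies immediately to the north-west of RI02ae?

QI92xf

Longitude subsquare a = 0; −1 → -1, wraps to 23 = x, carry into square.
Longitude square 0; −1 → -1, wraps to 9, carry into field.
Longitude field R = 17; −1 → 16 = Q.
Latitude subsquare e = 4; +1 → 5 = f.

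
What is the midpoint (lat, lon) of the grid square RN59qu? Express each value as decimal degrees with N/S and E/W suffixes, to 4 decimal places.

Field R=17, N=13: +17·20° lon, +13·10° lat → SW at lon 160°, lat 40°.
Square 5, 9: +5·2° lon, +9·1° lat → SW at lon 170°, lat 49°.
Subsquare q=16, u=20: +16·0.0833333° lon, +20·0.0416667° lat → SW at lon 171.333°, lat 49.8333°.
Cell spans 0.0833333° lon × 0.0416667° lat. Centre is SW corner plus half of each.
latitude 49.8542° N, longitude 171.3750° E.

49.8542° N, 171.3750° E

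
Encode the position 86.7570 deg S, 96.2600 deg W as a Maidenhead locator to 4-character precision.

EA13

Offset from 180°W / 90°S: lon 83.74°, lat 3.24°.
Field: lon ⌊83.74/20⌋ = 4 → E; lat ⌊3.24/10⌋ = 0 → A.
Square: lon ⌊3.74/2⌋ = 1; lat ⌊3.24/1⌋ = 3.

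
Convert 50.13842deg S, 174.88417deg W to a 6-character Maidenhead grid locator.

AD29nu

Shift to the Maidenhead origin (180°W, 90°S): lon 5.1158, lat 39.8616.
Field (20°×10°, letters A–R): lon ⌊5.1158/20⌋ = 0 → A; lat ⌊39.8616/10⌋ = 3 → D.
Square (2°×1°, digits 0–9): lon ⌊5.1158/2⌋ = 2; lat ⌊9.8616/1⌋ = 9.
Subsquare (5′×2.5′, letters a–x): lon ⌊1.1158/0.0833333⌋ = 13 → n; lat ⌊0.8616/0.0416667⌋ = 20 → u.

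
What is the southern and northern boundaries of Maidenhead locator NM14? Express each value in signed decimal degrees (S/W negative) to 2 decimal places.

34.00, 35.00

Field N=13, M=12: +13·20° lon, +12·10° lat → SW at lon 80°, lat 30°.
Square 1, 4: +1·2° lon, +4·1° lat → SW at lon 82°, lat 34°.
Cell spans 2° lon × 1° lat.
south 34.00, north 35.00.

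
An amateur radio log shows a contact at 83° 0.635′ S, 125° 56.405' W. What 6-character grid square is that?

Add 180° to longitude and 90° to latitude: 54.0599, 6.9894.
Field (20°×10°, letters A–R): 54.0599/20 → 2 → C, 6.9894/10 → 0 → A; chars CA.
Square (2°×1°, digits 0–9): 14.0599/2 → 7, 6.9894/1 → 6; chars 76.
Subsquare (5′×2.5′, letters a–x): 0.0599/0.0833333 → 0 → a, 0.9894/0.0416667 → 23 → x; chars ax.

CA76ax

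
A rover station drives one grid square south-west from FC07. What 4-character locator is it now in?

Longitude square 0; −1 → -1, wraps to 9, carry into field.
Longitude field F = 5; −1 → 4 = E.
Latitude square 7; −1 → 6.

EC96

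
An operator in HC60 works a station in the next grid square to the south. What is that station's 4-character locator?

HB69

Latitude square 0; −1 → -1, wraps to 9, carry into field.
Latitude field C = 2; −1 → 1 = B.
The longitude characters are unchanged.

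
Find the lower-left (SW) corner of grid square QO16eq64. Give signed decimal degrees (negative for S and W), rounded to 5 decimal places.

Field Q=16, O=14: +16·20° lon, +14·10° lat → SW at lon 140°, lat 50°.
Square 1, 6: +1·2° lon, +6·1° lat → SW at lon 142°, lat 56°.
Subsquare e=4, q=16: +4·0.0833333° lon, +16·0.0416667° lat → SW at lon 142.333°, lat 56.6667°.
Extended square 6, 4: +6·0.00833333° lon, +4·0.00416667° lat → SW at lon 142.383°, lat 56.6833°.
latitude 56.68333, longitude 142.38333.

56.68333, 142.38333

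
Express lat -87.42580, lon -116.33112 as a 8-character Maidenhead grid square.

Add 180° to longitude and 90° to latitude: 63.66888, 2.57420.
Field: 63.66888/20 → 3 → D, 2.57420/10 → 0 → A; chars DA.
Square: 3.66888/2 → 1, 2.57420/1 → 2; chars 12.
Subsquare: 1.66888/0.0833333 → 20 → u, 0.57420/0.0416667 → 13 → n; chars un.
Extended square: 0.00221/0.00833333 → 0, 0.03253/0.00416667 → 7; chars 07.

DA12un07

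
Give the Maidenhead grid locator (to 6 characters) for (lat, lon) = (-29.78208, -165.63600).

AG70ef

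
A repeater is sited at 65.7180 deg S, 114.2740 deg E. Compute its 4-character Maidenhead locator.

OC74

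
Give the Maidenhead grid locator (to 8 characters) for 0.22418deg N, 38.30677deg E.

KJ90df63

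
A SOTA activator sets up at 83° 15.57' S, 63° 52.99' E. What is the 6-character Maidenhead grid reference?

Add 180° to longitude and 90° to latitude: 243.8832, 6.7405.
Field: lon ⌊243.8832/20⌋ = 12 → M; lat ⌊6.7405/10⌋ = 0 → A.
Square: lon ⌊3.8832/2⌋ = 1; lat ⌊6.7405/1⌋ = 6.
Subsquare: lon ⌊1.8832/0.0833333⌋ = 22 → w; lat ⌊0.7405/0.0416667⌋ = 17 → r.

MA16wr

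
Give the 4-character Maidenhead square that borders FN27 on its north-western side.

Longitude square 2; −1 → 1.
Latitude square 7; +1 → 8.

FN18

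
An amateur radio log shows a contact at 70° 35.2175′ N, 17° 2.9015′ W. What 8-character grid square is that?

IQ10lo40

Add 180° to longitude and 90° to latitude: 162.95164, 160.58696.
Field: 162.95164/20 → 8 → I, 160.58696/10 → 16 → Q; chars IQ.
Square: 2.95164/2 → 1, 0.58696/1 → 0; chars 10.
Subsquare: 0.95164/0.0833333 → 11 → l, 0.58696/0.0416667 → 14 → o; chars lo.
Extended square: 0.03497/0.00833333 → 4, 0.00362/0.00416667 → 0; chars 40.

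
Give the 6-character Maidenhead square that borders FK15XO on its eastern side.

FK25ao

Longitude subsquare x = 23; +1 → 24, wraps to 0 = a, carry into square.
Longitude square 1; +1 → 2.
The latitude characters are unchanged.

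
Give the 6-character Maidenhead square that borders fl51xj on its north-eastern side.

FL61ak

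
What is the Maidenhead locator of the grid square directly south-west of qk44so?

QK44rn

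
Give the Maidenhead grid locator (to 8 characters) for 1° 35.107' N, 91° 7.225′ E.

NJ51no40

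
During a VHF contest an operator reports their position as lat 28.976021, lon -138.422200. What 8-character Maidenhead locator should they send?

CL08sx94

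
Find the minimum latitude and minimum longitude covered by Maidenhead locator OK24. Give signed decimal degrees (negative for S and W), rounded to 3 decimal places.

14.000, 104.000

Field O=14, K=10: +14·20° lon, +10·10° lat → SW at lon 100°, lat 10°.
Square 2, 4: +2·2° lon, +4·1° lat → SW at lon 104°, lat 14°.
latitude 14.000, longitude 104.000.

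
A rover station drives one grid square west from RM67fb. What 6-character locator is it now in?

RM67eb

Longitude subsquare f = 5; −1 → 4 = e.
The latitude characters are unchanged.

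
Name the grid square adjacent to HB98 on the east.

Longitude square 9; +1 → 10, wraps to 0, carry into field.
Longitude field H = 7; +1 → 8 = I.
The latitude characters are unchanged.

IB08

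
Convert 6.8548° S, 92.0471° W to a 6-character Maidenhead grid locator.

EI33xd

Shift to the Maidenhead origin (180°W, 90°S): lon 87.9529, lat 83.1452.
Field (20°×10°, letters A–R): lon ⌊87.9529/20⌋ = 4 → E; lat ⌊83.1452/10⌋ = 8 → I.
Square (2°×1°, digits 0–9): lon ⌊7.9529/2⌋ = 3; lat ⌊3.1452/1⌋ = 3.
Subsquare (5′×2.5′, letters a–x): lon ⌊1.9529/0.0833333⌋ = 23 → x; lat ⌊0.1452/0.0416667⌋ = 3 → d.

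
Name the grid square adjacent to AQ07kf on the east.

Longitude subsquare k = 10; +1 → 11 = l.
The latitude characters are unchanged.

AQ07lf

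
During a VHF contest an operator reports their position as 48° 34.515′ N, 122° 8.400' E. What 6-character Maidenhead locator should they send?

Offset from 180°W / 90°S: lon 302.1400°, lat 138.5752°.
Field: 302.1400/20 → 15 → P, 138.5752/10 → 13 → N; chars PN.
Square: 2.1400/2 → 1, 8.5752/1 → 8; chars 18.
Subsquare: 0.1400/0.0833333 → 1 → b, 0.5752/0.0416667 → 13 → n; chars bn.

PN18bn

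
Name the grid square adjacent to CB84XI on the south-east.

Longitude subsquare x = 23; +1 → 24, wraps to 0 = a, carry into square.
Longitude square 8; +1 → 9.
Latitude subsquare i = 8; −1 → 7 = h.

CB94ah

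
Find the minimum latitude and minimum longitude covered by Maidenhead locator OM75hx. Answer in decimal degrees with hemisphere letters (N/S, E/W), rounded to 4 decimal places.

35.9583° N, 114.5833° E

Field O=14, M=12: +14·20° lon, +12·10° lat → SW at lon 100°, lat 30°.
Square 7, 5: +7·2° lon, +5·1° lat → SW at lon 114°, lat 35°.
Subsquare h=7, x=23: +7·0.0833333° lon, +23·0.0416667° lat → SW at lon 114.583°, lat 35.9583°.
latitude 35.9583° N, longitude 114.5833° E.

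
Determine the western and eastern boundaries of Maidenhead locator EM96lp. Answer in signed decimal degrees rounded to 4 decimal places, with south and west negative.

-81.0833, -81.0000

Field E=4, M=12: +4·20° lon, +12·10° lat → SW at lon -100°, lat 30°.
Square 9, 6: +9·2° lon, +6·1° lat → SW at lon -82°, lat 36°.
Subsquare l=11, p=15: +11·0.0833333° lon, +15·0.0416667° lat → SW at lon -81.0833°, lat 36.625°.
Cell spans 0.0833333° lon × 0.0416667° lat.
west -81.0833, east -81.0000.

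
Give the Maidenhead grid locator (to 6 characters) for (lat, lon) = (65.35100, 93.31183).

NP65pi

Add 180° to longitude and 90° to latitude: 273.3118, 155.3510.
Field: lon ⌊273.3118/20⌋ = 13 → N; lat ⌊155.3510/10⌋ = 15 → P.
Square: lon ⌊13.3118/2⌋ = 6; lat ⌊5.3510/1⌋ = 5.
Subsquare: lon ⌊1.3118/0.0833333⌋ = 15 → p; lat ⌊0.3510/0.0416667⌋ = 8 → i.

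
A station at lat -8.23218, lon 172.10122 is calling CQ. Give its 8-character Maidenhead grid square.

RI61bs24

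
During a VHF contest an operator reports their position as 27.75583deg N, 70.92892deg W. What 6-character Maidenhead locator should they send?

FL47ms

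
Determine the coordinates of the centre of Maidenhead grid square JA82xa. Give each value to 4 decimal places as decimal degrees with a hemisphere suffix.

Field J=9, A=0: +9·20° lon, +0·10° lat → SW at lon 0°, lat -90°.
Square 8, 2: +8·2° lon, +2·1° lat → SW at lon 16°, lat -88°.
Subsquare x=23, a=0: +23·0.0833333° lon, +0·0.0416667° lat → SW at lon 17.9167°, lat -88°.
Cell spans 0.0833333° lon × 0.0416667° lat. Centre is SW corner plus half of each.
latitude 87.9792° S, longitude 17.9583° E.

87.9792° S, 17.9583° E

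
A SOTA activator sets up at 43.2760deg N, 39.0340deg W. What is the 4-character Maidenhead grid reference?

HN03

Offset from 180°W / 90°S: lon 140.97°, lat 133.28°.
Field: 140.97/20 → 7 → H, 133.28/10 → 13 → N; chars HN.
Square: 0.97/2 → 0, 3.28/1 → 3; chars 03.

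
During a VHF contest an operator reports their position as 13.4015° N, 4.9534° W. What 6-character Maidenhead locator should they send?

IK73mj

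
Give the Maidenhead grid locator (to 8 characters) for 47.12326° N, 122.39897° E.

PN17ec79

Offset from 180°W / 90°S: lon 302.39897°, lat 137.12326°.
Field: 302.39897/20 → 15 → P, 137.12326/10 → 13 → N; chars PN.
Square: 2.39897/2 → 1, 7.12326/1 → 7; chars 17.
Subsquare: 0.39897/0.0833333 → 4 → e, 0.12326/0.0416667 → 2 → c; chars ec.
Extended square: 0.06564/0.00833333 → 7, 0.03993/0.00416667 → 9; chars 79.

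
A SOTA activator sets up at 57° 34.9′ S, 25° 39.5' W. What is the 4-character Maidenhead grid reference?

HD72

Shift to the Maidenhead origin (180°W, 90°S): lon 154.34, lat 32.42.
Field: lon ⌊154.34/20⌋ = 7 → H; lat ⌊32.42/10⌋ = 3 → D.
Square: lon ⌊14.34/2⌋ = 7; lat ⌊2.42/1⌋ = 2.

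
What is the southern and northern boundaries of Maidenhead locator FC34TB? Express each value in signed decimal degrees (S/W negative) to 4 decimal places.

Field F=5, C=2: +5·20° lon, +2·10° lat → SW at lon -80°, lat -70°.
Square 3, 4: +3·2° lon, +4·1° lat → SW at lon -74°, lat -66°.
Subsquare t=19, b=1: +19·0.0833333° lon, +1·0.0416667° lat → SW at lon -72.4167°, lat -65.9583°.
Cell spans 0.0833333° lon × 0.0416667° lat.
south -65.9583, north -65.9167.

-65.9583, -65.9167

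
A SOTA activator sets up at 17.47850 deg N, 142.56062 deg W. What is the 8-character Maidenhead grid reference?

BK87rl24

Shift to the Maidenhead origin (180°W, 90°S): lon 37.43938, lat 107.47850.
Field: 37.43938/20 → 1 → B, 107.47850/10 → 10 → K; chars BK.
Square: 17.43938/2 → 8, 7.47850/1 → 7; chars 87.
Subsquare: 1.43938/0.0833333 → 17 → r, 0.47850/0.0416667 → 11 → l; chars rl.
Extended square: 0.02271/0.00833333 → 2, 0.02017/0.00416667 → 4; chars 24.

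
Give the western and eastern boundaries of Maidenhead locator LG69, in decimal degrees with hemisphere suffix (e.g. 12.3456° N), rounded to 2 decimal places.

Field L=11, G=6: +11·20° lon, +6·10° lat → SW at lon 40°, lat -30°.
Square 6, 9: +6·2° lon, +9·1° lat → SW at lon 52°, lat -21°.
Cell spans 2° lon × 1° lat.
west 52.00° E, east 54.00° E.

52.00° E, 54.00° E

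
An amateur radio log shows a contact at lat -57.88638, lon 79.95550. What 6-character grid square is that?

MD92xc

Add 180° to longitude and 90° to latitude: 259.9555, 32.1136.
Field: 259.9555/20 → 12 → M, 32.1136/10 → 3 → D; chars MD.
Square: 19.9555/2 → 9, 2.1136/1 → 2; chars 92.
Subsquare: 1.9555/0.0833333 → 23 → x, 0.1136/0.0416667 → 2 → c; chars xc.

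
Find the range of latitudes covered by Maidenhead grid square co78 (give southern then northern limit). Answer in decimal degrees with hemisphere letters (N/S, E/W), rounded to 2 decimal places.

58.00° N, 59.00° N

Field C=2, O=14: +2·20° lon, +14·10° lat → SW at lon -140°, lat 50°.
Square 7, 8: +7·2° lon, +8·1° lat → SW at lon -126°, lat 58°.
Cell spans 2° lon × 1° lat.
south 58.00° N, north 59.00° N.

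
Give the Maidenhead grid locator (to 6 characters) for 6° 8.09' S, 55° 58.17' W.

Offset from 180°W / 90°S: lon 124.0305°, lat 83.8652°.
Field (20°×10°, letters A–R): lon ⌊124.0305/20⌋ = 6 → G; lat ⌊83.8652/10⌋ = 8 → I.
Square (2°×1°, digits 0–9): lon ⌊4.0305/2⌋ = 2; lat ⌊3.8652/1⌋ = 3.
Subsquare (5′×2.5′, letters a–x): lon ⌊0.0305/0.0833333⌋ = 0 → a; lat ⌊0.8652/0.0416667⌋ = 20 → u.

GI23au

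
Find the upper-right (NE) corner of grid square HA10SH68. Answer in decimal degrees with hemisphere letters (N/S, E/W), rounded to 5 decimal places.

Field H=7, A=0: +7·20° lon, +0·10° lat → SW at lon -40°, lat -90°.
Square 1, 0: +1·2° lon, +0·1° lat → SW at lon -38°, lat -90°.
Subsquare s=18, h=7: +18·0.0833333° lon, +7·0.0416667° lat → SW at lon -36.5°, lat -89.7083°.
Extended square 6, 8: +6·0.00833333° lon, +8·0.00416667° lat → SW at lon -36.45°, lat -89.675°.
Cell spans 0.00833333° lon × 0.00416667° lat. NE corner is SW corner plus one full cell.
latitude 89.67083° S, longitude 36.44167° W.

89.67083° S, 36.44167° W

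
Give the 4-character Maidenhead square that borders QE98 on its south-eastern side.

RE07

Longitude square 9; +1 → 10, wraps to 0, carry into field.
Longitude field Q = 16; +1 → 17 = R.
Latitude square 8; −1 → 7.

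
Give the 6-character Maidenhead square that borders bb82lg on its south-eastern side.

BB82mf

Longitude subsquare l = 11; +1 → 12 = m.
Latitude subsquare g = 6; −1 → 5 = f.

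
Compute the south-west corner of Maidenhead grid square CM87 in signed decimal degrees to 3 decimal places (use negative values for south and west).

Field C=2, M=12: +2·20° lon, +12·10° lat → SW at lon -140°, lat 30°.
Square 8, 7: +8·2° lon, +7·1° lat → SW at lon -124°, lat 37°.
latitude 37.000, longitude -124.000.

37.000, -124.000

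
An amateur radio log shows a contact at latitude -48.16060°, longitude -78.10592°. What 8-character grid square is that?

FE01wu71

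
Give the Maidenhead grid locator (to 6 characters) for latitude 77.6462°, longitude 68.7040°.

MQ47ip

Add 180° to longitude and 90° to latitude: 248.7040, 167.6462.
Field: lon ⌊248.7040/20⌋ = 12 → M; lat ⌊167.6462/10⌋ = 16 → Q.
Square: lon ⌊8.7040/2⌋ = 4; lat ⌊7.6462/1⌋ = 7.
Subsquare: lon ⌊0.7040/0.0833333⌋ = 8 → i; lat ⌊0.6462/0.0416667⌋ = 15 → p.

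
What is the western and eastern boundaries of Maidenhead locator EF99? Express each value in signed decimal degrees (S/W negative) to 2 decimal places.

Field E=4, F=5: +4·20° lon, +5·10° lat → SW at lon -100°, lat -40°.
Square 9, 9: +9·2° lon, +9·1° lat → SW at lon -82°, lat -31°.
Cell spans 2° lon × 1° lat.
west -82.00, east -80.00.

-82.00, -80.00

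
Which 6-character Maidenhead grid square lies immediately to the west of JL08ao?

IL98xo

Longitude subsquare a = 0; −1 → -1, wraps to 23 = x, carry into square.
Longitude square 0; −1 → -1, wraps to 9, carry into field.
Longitude field J = 9; −1 → 8 = I.
The latitude characters are unchanged.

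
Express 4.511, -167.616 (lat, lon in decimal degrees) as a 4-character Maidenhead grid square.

AJ64

Add 180° to longitude and 90° to latitude: 12.38, 94.51.
Field: 12.38/20 → 0 → A, 94.51/10 → 9 → J; chars AJ.
Square: 12.38/2 → 6, 4.51/1 → 4; chars 64.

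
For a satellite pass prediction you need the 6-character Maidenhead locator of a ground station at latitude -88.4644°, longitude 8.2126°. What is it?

JA41cm

Shift to the Maidenhead origin (180°W, 90°S): lon 188.2126, lat 1.5356.
Field: lon ⌊188.2126/20⌋ = 9 → J; lat ⌊1.5356/10⌋ = 0 → A.
Square: lon ⌊8.2126/2⌋ = 4; lat ⌊1.5356/1⌋ = 1.
Subsquare: lon ⌊0.2126/0.0833333⌋ = 2 → c; lat ⌊0.5356/0.0416667⌋ = 12 → m.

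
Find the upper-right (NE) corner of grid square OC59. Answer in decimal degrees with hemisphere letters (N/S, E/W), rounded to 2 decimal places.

60.00° S, 112.00° E

Field O=14, C=2: +14·20° lon, +2·10° lat → SW at lon 100°, lat -70°.
Square 5, 9: +5·2° lon, +9·1° lat → SW at lon 110°, lat -61°.
Cell spans 2° lon × 1° lat. NE corner is SW corner plus one full cell.
latitude 60.00° S, longitude 112.00° E.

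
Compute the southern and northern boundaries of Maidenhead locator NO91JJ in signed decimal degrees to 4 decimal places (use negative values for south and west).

51.3750, 51.4167

Field N=13, O=14: +13·20° lon, +14·10° lat → SW at lon 80°, lat 50°.
Square 9, 1: +9·2° lon, +1·1° lat → SW at lon 98°, lat 51°.
Subsquare j=9, j=9: +9·0.0833333° lon, +9·0.0416667° lat → SW at lon 98.75°, lat 51.375°.
Cell spans 0.0833333° lon × 0.0416667° lat.
south 51.3750, north 51.4167.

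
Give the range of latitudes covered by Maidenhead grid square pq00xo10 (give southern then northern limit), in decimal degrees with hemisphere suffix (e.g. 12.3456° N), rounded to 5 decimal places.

70.58333° N, 70.58750° N

Field P=15, Q=16: +15·20° lon, +16·10° lat → SW at lon 120°, lat 70°.
Square 0, 0: +0·2° lon, +0·1° lat → SW at lon 120°, lat 70°.
Subsquare x=23, o=14: +23·0.0833333° lon, +14·0.0416667° lat → SW at lon 121.917°, lat 70.5833°.
Extended square 1, 0: +1·0.00833333° lon, +0·0.00416667° lat → SW at lon 121.925°, lat 70.5833°.
Cell spans 0.00833333° lon × 0.00416667° lat.
south 70.58333° N, north 70.58750° N.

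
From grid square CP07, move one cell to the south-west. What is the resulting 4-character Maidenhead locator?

BP96

Longitude square 0; −1 → -1, wraps to 9, carry into field.
Longitude field C = 2; −1 → 1 = B.
Latitude square 7; −1 → 6.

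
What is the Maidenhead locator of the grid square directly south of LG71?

LG70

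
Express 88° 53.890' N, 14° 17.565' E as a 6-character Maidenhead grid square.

JR78dv

Add 180° to longitude and 90° to latitude: 194.2928, 178.8982.
Field: lon ⌊194.2928/20⌋ = 9 → J; lat ⌊178.8982/10⌋ = 17 → R.
Square: lon ⌊14.2928/2⌋ = 7; lat ⌊8.8982/1⌋ = 8.
Subsquare: lon ⌊0.2928/0.0833333⌋ = 3 → d; lat ⌊0.8982/0.0416667⌋ = 21 → v.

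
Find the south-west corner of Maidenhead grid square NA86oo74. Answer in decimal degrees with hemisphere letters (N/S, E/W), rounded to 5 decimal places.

Field N=13, A=0: +13·20° lon, +0·10° lat → SW at lon 80°, lat -90°.
Square 8, 6: +8·2° lon, +6·1° lat → SW at lon 96°, lat -84°.
Subsquare o=14, o=14: +14·0.0833333° lon, +14·0.0416667° lat → SW at lon 97.1667°, lat -83.4167°.
Extended square 7, 4: +7·0.00833333° lon, +4·0.00416667° lat → SW at lon 97.225°, lat -83.4°.
latitude 83.40000° S, longitude 97.22500° E.

83.40000° S, 97.22500° E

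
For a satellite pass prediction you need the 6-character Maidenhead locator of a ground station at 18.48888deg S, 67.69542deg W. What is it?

FH61dm

Add 180° to longitude and 90° to latitude: 112.3046, 71.5111.
Field: 112.3046/20 → 5 → F, 71.5111/10 → 7 → H; chars FH.
Square: 12.3046/2 → 6, 1.5111/1 → 1; chars 61.
Subsquare: 0.3046/0.0833333 → 3 → d, 0.5111/0.0416667 → 12 → m; chars dm.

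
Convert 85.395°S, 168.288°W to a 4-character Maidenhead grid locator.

AA54

Offset from 180°W / 90°S: lon 11.71°, lat 4.61°.
Field: lon ⌊11.71/20⌋ = 0 → A; lat ⌊4.61/10⌋ = 0 → A.
Square: lon ⌊11.71/2⌋ = 5; lat ⌊4.61/1⌋ = 4.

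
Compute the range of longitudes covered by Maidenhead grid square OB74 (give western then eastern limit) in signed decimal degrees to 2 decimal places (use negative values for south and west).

114.00, 116.00

Field O=14, B=1: +14·20° lon, +1·10° lat → SW at lon 100°, lat -80°.
Square 7, 4: +7·2° lon, +4·1° lat → SW at lon 114°, lat -76°.
Cell spans 2° lon × 1° lat.
west 114.00, east 116.00.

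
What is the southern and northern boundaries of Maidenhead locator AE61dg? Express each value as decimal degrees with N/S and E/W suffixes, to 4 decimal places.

Field A=0, E=4: +0·20° lon, +4·10° lat → SW at lon -180°, lat -50°.
Square 6, 1: +6·2° lon, +1·1° lat → SW at lon -168°, lat -49°.
Subsquare d=3, g=6: +3·0.0833333° lon, +6·0.0416667° lat → SW at lon -167.75°, lat -48.75°.
Cell spans 0.0833333° lon × 0.0416667° lat.
south 48.7500° S, north 48.7083° S.

48.7500° S, 48.7083° S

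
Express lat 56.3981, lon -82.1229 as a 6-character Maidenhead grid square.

EO86wj

Add 180° to longitude and 90° to latitude: 97.8771, 146.3981.
Field: 97.8771/20 → 4 → E, 146.3981/10 → 14 → O; chars EO.
Square: 17.8771/2 → 8, 6.3981/1 → 6; chars 86.
Subsquare: 1.8771/0.0833333 → 22 → w, 0.3981/0.0416667 → 9 → j; chars wj.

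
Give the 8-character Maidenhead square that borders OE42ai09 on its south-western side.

OE32xi98

Longitude extended square 0; −1 → -1, wraps to 9, carry into subsquare.
Longitude subsquare a = 0; −1 → -1, wraps to 23 = x, carry into square.
Longitude square 4; −1 → 3.
Latitude extended square 9; −1 → 8.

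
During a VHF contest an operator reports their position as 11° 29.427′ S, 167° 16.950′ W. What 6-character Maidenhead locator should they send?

AH68im

Offset from 180°W / 90°S: lon 12.7175°, lat 78.5096°.
Field: lon ⌊12.7175/20⌋ = 0 → A; lat ⌊78.5096/10⌋ = 7 → H.
Square: lon ⌊12.7175/2⌋ = 6; lat ⌊8.5096/1⌋ = 8.
Subsquare: lon ⌊0.7175/0.0833333⌋ = 8 → i; lat ⌊0.5096/0.0416667⌋ = 12 → m.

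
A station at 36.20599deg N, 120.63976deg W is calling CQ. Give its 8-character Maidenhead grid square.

CM96qe39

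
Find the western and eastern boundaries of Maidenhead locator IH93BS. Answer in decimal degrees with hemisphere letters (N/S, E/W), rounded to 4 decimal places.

1.9167° W, 1.8333° W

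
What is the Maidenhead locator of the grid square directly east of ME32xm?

ME42am

Longitude subsquare x = 23; +1 → 24, wraps to 0 = a, carry into square.
Longitude square 3; +1 → 4.
The latitude characters are unchanged.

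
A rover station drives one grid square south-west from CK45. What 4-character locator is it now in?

CK34

Longitude square 4; −1 → 3.
Latitude square 5; −1 → 4.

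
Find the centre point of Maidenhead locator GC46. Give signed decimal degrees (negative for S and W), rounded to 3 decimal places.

-63.500, -51.000

Field G=6, C=2: +6·20° lon, +2·10° lat → SW at lon -60°, lat -70°.
Square 4, 6: +4·2° lon, +6·1° lat → SW at lon -52°, lat -64°.
Cell spans 2° lon × 1° lat. Centre is SW corner plus half of each.
latitude -63.500, longitude -51.000.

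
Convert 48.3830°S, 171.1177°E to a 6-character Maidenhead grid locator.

RE51no

Shift to the Maidenhead origin (180°W, 90°S): lon 351.1177, lat 41.6170.
Field: 351.1177/20 → 17 → R, 41.6170/10 → 4 → E; chars RE.
Square: 11.1177/2 → 5, 1.6170/1 → 1; chars 51.
Subsquare: 1.1177/0.0833333 → 13 → n, 0.6170/0.0416667 → 14 → o; chars no.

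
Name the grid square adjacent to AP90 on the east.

Longitude square 9; +1 → 10, wraps to 0, carry into field.
Longitude field A = 0; +1 → 1 = B.
The latitude characters are unchanged.

BP00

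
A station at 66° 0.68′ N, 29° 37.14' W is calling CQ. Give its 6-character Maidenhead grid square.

HP56ea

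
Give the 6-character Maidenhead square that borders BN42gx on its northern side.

BN43ga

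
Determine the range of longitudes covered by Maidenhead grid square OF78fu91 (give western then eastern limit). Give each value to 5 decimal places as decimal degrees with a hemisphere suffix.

114.49167° E, 114.50000° E

Field O=14, F=5: +14·20° lon, +5·10° lat → SW at lon 100°, lat -40°.
Square 7, 8: +7·2° lon, +8·1° lat → SW at lon 114°, lat -32°.
Subsquare f=5, u=20: +5·0.0833333° lon, +20·0.0416667° lat → SW at lon 114.417°, lat -31.1667°.
Extended square 9, 1: +9·0.00833333° lon, +1·0.00416667° lat → SW at lon 114.492°, lat -31.1625°.
Cell spans 0.00833333° lon × 0.00416667° lat.
west 114.49167° E, east 114.50000° E.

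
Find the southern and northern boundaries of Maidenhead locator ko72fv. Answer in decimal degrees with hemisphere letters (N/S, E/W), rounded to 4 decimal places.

52.8750° N, 52.9167° N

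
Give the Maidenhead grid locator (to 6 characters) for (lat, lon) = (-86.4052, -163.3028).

AA83io

Add 180° to longitude and 90° to latitude: 16.6972, 3.5948.
Field (20°×10°, letters A–R): 16.6972/20 → 0 → A, 3.5948/10 → 0 → A; chars AA.
Square (2°×1°, digits 0–9): 16.6972/2 → 8, 3.5948/1 → 3; chars 83.
Subsquare (5′×2.5′, letters a–x): 0.6972/0.0833333 → 8 → i, 0.5948/0.0416667 → 14 → o; chars io.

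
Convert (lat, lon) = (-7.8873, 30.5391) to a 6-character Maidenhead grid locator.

Shift to the Maidenhead origin (180°W, 90°S): lon 210.5391, lat 82.1127.
Field (20°×10°, letters A–R): 210.5391/20 → 10 → K, 82.1127/10 → 8 → I; chars KI.
Square (2°×1°, digits 0–9): 10.5391/2 → 5, 2.1127/1 → 2; chars 52.
Subsquare (5′×2.5′, letters a–x): 0.5391/0.0833333 → 6 → g, 0.1127/0.0416667 → 2 → c; chars gc.

KI52gc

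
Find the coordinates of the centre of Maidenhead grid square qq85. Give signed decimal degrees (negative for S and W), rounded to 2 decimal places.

Field Q=16, Q=16: +16·20° lon, +16·10° lat → SW at lon 140°, lat 70°.
Square 8, 5: +8·2° lon, +5·1° lat → SW at lon 156°, lat 75°.
Cell spans 2° lon × 1° lat. Centre is SW corner plus half of each.
latitude 75.50, longitude 157.00.

75.50, 157.00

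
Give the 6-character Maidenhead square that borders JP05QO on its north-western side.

Longitude subsquare q = 16; −1 → 15 = p.
Latitude subsquare o = 14; +1 → 15 = p.

JP05pp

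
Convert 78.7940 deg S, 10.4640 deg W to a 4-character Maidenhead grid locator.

Add 180° to longitude and 90° to latitude: 169.54, 11.21.
Field: lon ⌊169.54/20⌋ = 8 → I; lat ⌊11.21/10⌋ = 1 → B.
Square: lon ⌊9.54/2⌋ = 4; lat ⌊1.21/1⌋ = 1.

IB41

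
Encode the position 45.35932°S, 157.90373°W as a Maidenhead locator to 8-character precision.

BE14bp13

Offset from 180°W / 90°S: lon 22.09627°, lat 44.64068°.
Field: lon ⌊22.09627/20⌋ = 1 → B; lat ⌊44.64068/10⌋ = 4 → E.
Square: lon ⌊2.09627/2⌋ = 1; lat ⌊4.64068/1⌋ = 4.
Subsquare: lon ⌊0.09627/0.0833333⌋ = 1 → b; lat ⌊0.64068/0.0416667⌋ = 15 → p.
Extended square: lon ⌊0.01294/0.00833333⌋ = 1; lat ⌊0.01568/0.00416667⌋ = 3.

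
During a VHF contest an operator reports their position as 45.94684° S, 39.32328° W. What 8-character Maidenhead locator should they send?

Shift to the Maidenhead origin (180°W, 90°S): lon 140.67672, lat 44.05316.
Field: 140.67672/20 → 7 → H, 44.05316/10 → 4 → E; chars HE.
Square: 0.67672/2 → 0, 4.05316/1 → 4; chars 04.
Subsquare: 0.67672/0.0833333 → 8 → i, 0.05316/0.0416667 → 1 → b; chars ib.
Extended square: 0.01005/0.00833333 → 1, 0.01149/0.00416667 → 2; chars 12.

HE04ib12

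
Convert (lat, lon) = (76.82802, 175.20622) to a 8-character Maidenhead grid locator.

RQ76ot48

Offset from 180°W / 90°S: lon 355.20622°, lat 166.82802°.
Field: lon ⌊355.20622/20⌋ = 17 → R; lat ⌊166.82802/10⌋ = 16 → Q.
Square: lon ⌊15.20622/2⌋ = 7; lat ⌊6.82802/1⌋ = 6.
Subsquare: lon ⌊1.20622/0.0833333⌋ = 14 → o; lat ⌊0.82802/0.0416667⌋ = 19 → t.
Extended square: lon ⌊0.03955/0.00833333⌋ = 4; lat ⌊0.03635/0.00416667⌋ = 8.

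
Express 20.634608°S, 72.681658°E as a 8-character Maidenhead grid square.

MG69ii17

Shift to the Maidenhead origin (180°W, 90°S): lon 252.68166, lat 69.36539.
Field: lon ⌊252.68166/20⌋ = 12 → M; lat ⌊69.36539/10⌋ = 6 → G.
Square: lon ⌊12.68166/2⌋ = 6; lat ⌊9.36539/1⌋ = 9.
Subsquare: lon ⌊0.68166/0.0833333⌋ = 8 → i; lat ⌊0.36539/0.0416667⌋ = 8 → i.
Extended square: lon ⌊0.01499/0.00833333⌋ = 1; lat ⌊0.03206/0.00416667⌋ = 7.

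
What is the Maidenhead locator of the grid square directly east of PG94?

QG04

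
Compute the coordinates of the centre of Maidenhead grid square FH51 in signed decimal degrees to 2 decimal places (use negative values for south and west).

Field F=5, H=7: +5·20° lon, +7·10° lat → SW at lon -80°, lat -20°.
Square 5, 1: +5·2° lon, +1·1° lat → SW at lon -70°, lat -19°.
Cell spans 2° lon × 1° lat. Centre is SW corner plus half of each.
latitude -18.50, longitude -69.00.

-18.50, -69.00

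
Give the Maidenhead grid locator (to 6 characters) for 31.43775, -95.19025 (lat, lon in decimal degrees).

Add 180° to longitude and 90° to latitude: 84.8097, 121.4377.
Field: 84.8097/20 → 4 → E, 121.4377/10 → 12 → M; chars EM.
Square: 4.8097/2 → 2, 1.4377/1 → 1; chars 21.
Subsquare: 0.8097/0.0833333 → 9 → j, 0.4377/0.0416667 → 10 → k; chars jk.

EM21jk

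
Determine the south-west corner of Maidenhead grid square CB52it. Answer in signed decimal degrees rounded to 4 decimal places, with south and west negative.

Field C=2, B=1: +2·20° lon, +1·10° lat → SW at lon -140°, lat -80°.
Square 5, 2: +5·2° lon, +2·1° lat → SW at lon -130°, lat -78°.
Subsquare i=8, t=19: +8·0.0833333° lon, +19·0.0416667° lat → SW at lon -129.333°, lat -77.2083°.
latitude -77.2083, longitude -129.3333.

-77.2083, -129.3333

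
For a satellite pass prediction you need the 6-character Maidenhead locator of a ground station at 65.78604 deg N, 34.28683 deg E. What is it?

Shift to the Maidenhead origin (180°W, 90°S): lon 214.2868, lat 155.7860.
Field: 214.2868/20 → 10 → K, 155.7860/10 → 15 → P; chars KP.
Square: 14.2868/2 → 7, 5.7860/1 → 5; chars 75.
Subsquare: 0.2868/0.0833333 → 3 → d, 0.7860/0.0416667 → 18 → s; chars ds.

KP75ds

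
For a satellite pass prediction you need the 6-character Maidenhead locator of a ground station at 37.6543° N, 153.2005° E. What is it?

QM67op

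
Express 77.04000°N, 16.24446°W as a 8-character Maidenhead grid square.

IQ17va09

Add 180° to longitude and 90° to latitude: 163.75554, 167.04000.
Field (20°×10°, letters A–R): 163.75554/20 → 8 → I, 167.04000/10 → 16 → Q; chars IQ.
Square (2°×1°, digits 0–9): 3.75554/2 → 1, 7.04000/1 → 7; chars 17.
Subsquare (5′×2.5′, letters a–x): 1.75554/0.0833333 → 21 → v, 0.04000/0.0416667 → 0 → a; chars va.
Extended square (30″×15″, digits 0–9): 0.00554/0.00833333 → 0, 0.04000/0.00416667 → 9; chars 09.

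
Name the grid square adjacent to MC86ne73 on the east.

MC86ne83

Longitude extended square 7; +1 → 8.
The latitude characters are unchanged.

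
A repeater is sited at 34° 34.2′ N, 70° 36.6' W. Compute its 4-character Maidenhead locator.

Add 180° to longitude and 90° to latitude: 109.39, 124.57.
Field (20°×10°, letters A–R): lon ⌊109.39/20⌋ = 5 → F; lat ⌊124.57/10⌋ = 12 → M.
Square (2°×1°, digits 0–9): lon ⌊9.39/2⌋ = 4; lat ⌊4.57/1⌋ = 4.

FM44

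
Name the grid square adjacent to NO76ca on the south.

NO75cx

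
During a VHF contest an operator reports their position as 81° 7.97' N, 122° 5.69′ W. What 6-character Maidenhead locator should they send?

Offset from 180°W / 90°S: lon 57.9052°, lat 171.1328°.
Field: lon ⌊57.9052/20⌋ = 2 → C; lat ⌊171.1328/10⌋ = 17 → R.
Square: lon ⌊17.9052/2⌋ = 8; lat ⌊1.1328/1⌋ = 1.
Subsquare: lon ⌊1.9052/0.0833333⌋ = 22 → w; lat ⌊0.1328/0.0416667⌋ = 3 → d.

CR81wd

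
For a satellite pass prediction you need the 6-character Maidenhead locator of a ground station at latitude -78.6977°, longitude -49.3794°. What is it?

GB51hh

Offset from 180°W / 90°S: lon 130.6206°, lat 11.3023°.
Field (20°×10°, letters A–R): lon ⌊130.6206/20⌋ = 6 → G; lat ⌊11.3023/10⌋ = 1 → B.
Square (2°×1°, digits 0–9): lon ⌊10.6206/2⌋ = 5; lat ⌊1.3023/1⌋ = 1.
Subsquare (5′×2.5′, letters a–x): lon ⌊0.6206/0.0833333⌋ = 7 → h; lat ⌊0.3023/0.0416667⌋ = 7 → h.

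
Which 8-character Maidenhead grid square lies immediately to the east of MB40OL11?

Longitude extended square 1; +1 → 2.
The latitude characters are unchanged.

MB40ol21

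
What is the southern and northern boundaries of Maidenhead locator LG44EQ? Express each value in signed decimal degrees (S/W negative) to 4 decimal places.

-25.3333, -25.2917

Field L=11, G=6: +11·20° lon, +6·10° lat → SW at lon 40°, lat -30°.
Square 4, 4: +4·2° lon, +4·1° lat → SW at lon 48°, lat -26°.
Subsquare e=4, q=16: +4·0.0833333° lon, +16·0.0416667° lat → SW at lon 48.3333°, lat -25.3333°.
Cell spans 0.0833333° lon × 0.0416667° lat.
south -25.3333, north -25.2917.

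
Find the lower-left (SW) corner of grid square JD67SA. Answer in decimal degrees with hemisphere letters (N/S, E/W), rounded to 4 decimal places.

Field J=9, D=3: +9·20° lon, +3·10° lat → SW at lon 0°, lat -60°.
Square 6, 7: +6·2° lon, +7·1° lat → SW at lon 12°, lat -53°.
Subsquare s=18, a=0: +18·0.0833333° lon, +0·0.0416667° lat → SW at lon 13.5°, lat -53°.
latitude 53.0000° S, longitude 13.5000° E.

53.0000° S, 13.5000° E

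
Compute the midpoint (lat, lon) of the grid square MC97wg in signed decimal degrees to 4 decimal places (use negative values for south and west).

Field M=12, C=2: +12·20° lon, +2·10° lat → SW at lon 60°, lat -70°.
Square 9, 7: +9·2° lon, +7·1° lat → SW at lon 78°, lat -63°.
Subsquare w=22, g=6: +22·0.0833333° lon, +6·0.0416667° lat → SW at lon 79.8333°, lat -62.75°.
Cell spans 0.0833333° lon × 0.0416667° lat. Centre is SW corner plus half of each.
latitude -62.7292, longitude 79.8750.

-62.7292, 79.8750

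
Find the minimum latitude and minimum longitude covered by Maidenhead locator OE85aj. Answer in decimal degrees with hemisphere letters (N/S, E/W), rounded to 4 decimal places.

Field O=14, E=4: +14·20° lon, +4·10° lat → SW at lon 100°, lat -50°.
Square 8, 5: +8·2° lon, +5·1° lat → SW at lon 116°, lat -45°.
Subsquare a=0, j=9: +0·0.0833333° lon, +9·0.0416667° lat → SW at lon 116°, lat -44.625°.
latitude 44.6250° S, longitude 116.0000° E.

44.6250° S, 116.0000° E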